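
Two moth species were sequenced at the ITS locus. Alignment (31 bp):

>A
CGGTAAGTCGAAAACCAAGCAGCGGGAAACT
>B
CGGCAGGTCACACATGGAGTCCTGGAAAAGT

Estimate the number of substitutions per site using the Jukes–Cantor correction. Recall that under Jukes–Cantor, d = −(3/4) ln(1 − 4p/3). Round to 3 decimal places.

The sequences differ at 14 of 31 sites, so p = 14/31 ≈ 0.451613.
d = −(3/4) ln(1 − 4p/3) = −0.75 ln(1 − 0.602151) = −0.75 ln(0.397849)
  = −0.75 × (-0.921683) = 0.691262 substitutions/site.

0.691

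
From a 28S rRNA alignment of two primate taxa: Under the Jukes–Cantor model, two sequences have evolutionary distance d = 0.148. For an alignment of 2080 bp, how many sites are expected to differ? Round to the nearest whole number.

279

Invert JC69: p = (3/4)(1 − e^(−4d/3)) = 0.75 × (1 − e^(-0.197333)) = 0.75 × (1 − 0.820917) = 0.134312.
Expected differing sites = pL ≈ 0.134312 × 2080 = 279.36896 ≈ 279.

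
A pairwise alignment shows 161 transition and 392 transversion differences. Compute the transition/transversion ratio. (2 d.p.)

R = 161/392 = 0.410714… ≈ 0.41 (to 2 d.p.).

0.41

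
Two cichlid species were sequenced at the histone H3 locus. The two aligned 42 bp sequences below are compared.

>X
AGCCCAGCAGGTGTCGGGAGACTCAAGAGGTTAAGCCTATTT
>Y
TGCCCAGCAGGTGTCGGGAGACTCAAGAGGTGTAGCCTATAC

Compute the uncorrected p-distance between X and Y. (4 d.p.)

The sequences differ at 5 of 42 positions (sites 1, 32, 33, 41, 42).
p = 5/42 = 0.119047… ≈ 0.1190 (to 4 d.p.).

0.1190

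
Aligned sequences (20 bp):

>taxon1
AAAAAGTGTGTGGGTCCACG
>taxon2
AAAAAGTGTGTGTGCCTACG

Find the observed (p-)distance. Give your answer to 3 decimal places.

The sequences differ at 3 of 20 positions (sites 13, 15, 17).
p = 3/20 = 0.150.

0.150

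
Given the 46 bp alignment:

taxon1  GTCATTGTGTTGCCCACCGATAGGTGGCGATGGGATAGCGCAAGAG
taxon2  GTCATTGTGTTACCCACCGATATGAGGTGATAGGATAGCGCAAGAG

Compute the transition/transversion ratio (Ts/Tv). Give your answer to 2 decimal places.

Transitions are A↔G and C↔T; transversions are all other mismatches.
Transitions: 3. Transversions: 2.
R = 3/2 = 1.50.

1.50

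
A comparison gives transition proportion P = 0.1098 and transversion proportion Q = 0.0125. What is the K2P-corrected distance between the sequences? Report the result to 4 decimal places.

Under the Kimura two-parameter model, d = −½ ln(1 − 2P − Q) − ¼ ln(1 − 2Q).
1 − 2P − Q = 0.7679, giving −½ ln(0.7679) = 0.132048.
1 − 2Q = 0.975, giving −¼ ln(0.975) = 0.006329.
d = 0.132048 + 0.006329 = 0.138377.

0.1384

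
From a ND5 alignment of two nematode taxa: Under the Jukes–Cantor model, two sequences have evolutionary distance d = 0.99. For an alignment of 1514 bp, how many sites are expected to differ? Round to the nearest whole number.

832

Invert JC69: p = (3/4)(1 − e^(−4d/3)) = 0.75 × (1 − e^(-1.32)) = 0.75 × (1 − 0.267135) = 0.549649.
Expected differing sites = pL ≈ 0.549649 × 1514 = 832.168586 ≈ 832.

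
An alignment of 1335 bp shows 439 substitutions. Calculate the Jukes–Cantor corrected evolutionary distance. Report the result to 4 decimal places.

p = 439/1335 ≈ 0.328839.
d = −(3/4) ln(1 − 4p/3) = −0.75 ln(1 − 0.438452) = −0.75 ln(0.561548)
  = −0.75 × (-0.577058) = 0.432794 substitutions/site.

0.4328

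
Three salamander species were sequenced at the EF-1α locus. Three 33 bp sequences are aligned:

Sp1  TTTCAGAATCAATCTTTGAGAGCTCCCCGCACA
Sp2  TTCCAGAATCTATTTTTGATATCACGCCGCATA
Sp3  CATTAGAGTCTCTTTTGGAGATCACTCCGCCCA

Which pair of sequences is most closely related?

Sp1 and Sp2

Sp1–Sp2: 8/33 differ, p = 0.242, d = 0.293.
Sp1–Sp3: 12/33 differ, p = 0.364, d = 0.497.
Sp2–Sp3: 11/33 differ, p = 0.333, d = 0.441.
The smallest distance is between Sp1 and Sp2.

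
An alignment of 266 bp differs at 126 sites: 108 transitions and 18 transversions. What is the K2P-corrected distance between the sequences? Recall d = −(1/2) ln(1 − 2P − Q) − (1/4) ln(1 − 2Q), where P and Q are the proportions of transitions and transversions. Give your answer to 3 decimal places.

P = 108/266 ≈ 0.406015 and Q = 18/266 ≈ 0.067669.
Under the Kimura two-parameter model, d = −½ ln(1 − 2P − Q) − ¼ ln(1 − 2Q).
1 − 2P − Q = 0.120301, giving −½ ln(0.120301) = 1.058879.
1 − 2Q = 0.864662, giving −¼ ln(0.864662) = 0.036354.
d = 1.058879 + 0.036354 = 1.095233.

1.095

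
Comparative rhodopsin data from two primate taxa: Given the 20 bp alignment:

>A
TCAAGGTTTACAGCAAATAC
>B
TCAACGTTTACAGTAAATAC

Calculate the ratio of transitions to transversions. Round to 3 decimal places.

1.000

Transitions are A↔G and C↔T; transversions are all other mismatches.
Transitions: 1. Transversions: 1.
R = 1/1 = 1.000.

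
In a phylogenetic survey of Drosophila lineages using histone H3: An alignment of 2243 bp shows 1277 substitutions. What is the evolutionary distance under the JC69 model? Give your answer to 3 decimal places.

1.068

p = 1277/2243 ≈ 0.569327.
d = −(3/4) ln(1 − 4p/3) = −0.75 ln(1 − 0.759103) = −0.75 ln(0.240897)
  = −0.75 × (-1.423386) = 1.067540 substitutions/site.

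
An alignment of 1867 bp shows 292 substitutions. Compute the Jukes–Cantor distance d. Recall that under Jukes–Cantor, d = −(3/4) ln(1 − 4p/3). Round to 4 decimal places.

0.1754

p = 292/1867 ≈ 0.156401.
d = −(3/4) ln(1 − 4p/3) = −0.75 ln(1 − 0.208535) = −0.75 ln(0.791465)
  = −0.75 × (-0.233870) = 0.175403 substitutions/site.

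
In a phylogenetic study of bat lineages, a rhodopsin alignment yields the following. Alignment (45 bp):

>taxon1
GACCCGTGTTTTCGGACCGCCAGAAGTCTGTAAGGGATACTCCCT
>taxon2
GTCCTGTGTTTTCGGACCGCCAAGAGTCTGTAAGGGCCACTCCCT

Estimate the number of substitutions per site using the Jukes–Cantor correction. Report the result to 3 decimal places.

The sequences differ at 6 of 45 sites (2, 5, 23, 24, 37, 38), so p = 6/45 ≈ 0.133333.
d = −(3/4) ln(1 − 4p/3) = −0.75 ln(1 − 0.177777) = −0.75 ln(0.822223)
  = −0.75 × (-0.195744) = 0.146808 substitutions/site.

0.147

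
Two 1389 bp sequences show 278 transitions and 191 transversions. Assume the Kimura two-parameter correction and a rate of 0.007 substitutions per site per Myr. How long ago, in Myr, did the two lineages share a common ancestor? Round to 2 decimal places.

P = 278/1389 ≈ 0.200144 and Q = 191/1389 ≈ 0.137509.
Under the Kimura two-parameter model, d = −½ ln(1 − 2P − Q) − ¼ ln(1 − 2Q).
1 − 2P − Q = 0.462203, giving −½ ln(0.462203) = 0.385876.
1 − 2Q = 0.724982, giving −¼ ln(0.724982) = 0.080402.
d = 0.385876 + 0.080402 = 0.466278.
Under a molecular clock d = 2μt, so t = d/(2μ) = 0.466278 / (2 × 0.007) = 33.31 Myr.

33.31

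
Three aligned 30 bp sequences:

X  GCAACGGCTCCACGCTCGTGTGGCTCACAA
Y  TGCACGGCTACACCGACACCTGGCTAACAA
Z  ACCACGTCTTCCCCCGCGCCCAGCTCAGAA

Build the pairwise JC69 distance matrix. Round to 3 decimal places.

X–Y: 11/30 sites differ → p ≈ 0.366667, d = −0.75 ln(1 − 0.488889) = 0.503376 ≈ 0.503.
X–Z: 12/30 sites differ → p = 0.4, d = −0.75 ln(1 − 0.533333) = 0.571605 ≈ 0.572.
Y–Z: 12/30 sites differ → p = 0.4, d = −0.75 ln(1 − 0.533333) = 0.571605 ≈ 0.572.

d(X,Y) = 0.503, d(X,Z) = 0.572, d(Y,Z) = 0.572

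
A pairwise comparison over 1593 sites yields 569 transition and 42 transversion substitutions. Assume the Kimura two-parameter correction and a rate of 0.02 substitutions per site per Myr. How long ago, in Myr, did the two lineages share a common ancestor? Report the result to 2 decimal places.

17.21

P = 569/1593 ≈ 0.357188 and Q = 42/1593 ≈ 0.026365.
Under the Kimura two-parameter model, d = −½ ln(1 − 2P − Q) − ¼ ln(1 − 2Q).
1 − 2P − Q = 0.259259, giving −½ ln(0.259259) = 0.674964.
1 − 2Q = 0.94727, giving −¼ ln(0.94727) = 0.013543.
d = 0.674964 + 0.013543 = 0.688507.
Under a molecular clock d = 2μt, so t = d/(2μ) = 0.688507 / (2 × 0.02) = 17.21 Myr.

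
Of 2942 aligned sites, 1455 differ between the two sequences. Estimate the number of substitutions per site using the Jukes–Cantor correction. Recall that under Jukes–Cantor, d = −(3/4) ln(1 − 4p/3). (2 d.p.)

0.81

p = 1455/2942 ≈ 0.494562.
d = −(3/4) ln(1 − 4p/3) = −0.75 ln(1 − 0.659416) = −0.75 ln(0.340584)
  = −0.75 × (-1.077093) = 0.807820 substitutions/site.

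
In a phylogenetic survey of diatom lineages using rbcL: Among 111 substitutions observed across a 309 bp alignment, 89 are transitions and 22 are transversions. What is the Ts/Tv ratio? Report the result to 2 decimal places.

4.05

R = 89/22 = 4.045454… ≈ 4.05 (to 2 d.p.).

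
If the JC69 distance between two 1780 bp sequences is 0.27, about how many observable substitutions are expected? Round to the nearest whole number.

404

Invert JC69: p = (3/4)(1 − e^(−4d/3)) = 0.75 × (1 − e^(-0.36)) = 0.75 × (1 − 0.697676) = 0.226743.
Expected differing sites = pL ≈ 0.226743 × 1780 = 403.60254 ≈ 404.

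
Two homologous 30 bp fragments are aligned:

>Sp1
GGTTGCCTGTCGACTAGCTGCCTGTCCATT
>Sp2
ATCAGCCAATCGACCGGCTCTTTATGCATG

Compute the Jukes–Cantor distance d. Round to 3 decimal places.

The sequences differ at 14 of 30 sites, so p = 14/30 ≈ 0.466667.
d = −(3/4) ln(1 − 4p/3) = −0.75 ln(1 − 0.622223) = −0.75 ln(0.377777)
  = −0.75 × (-0.973451) = 0.730088 substitutions/site.

0.730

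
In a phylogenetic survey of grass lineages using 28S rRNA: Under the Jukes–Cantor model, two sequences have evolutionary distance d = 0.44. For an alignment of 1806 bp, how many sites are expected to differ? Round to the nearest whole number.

601

Invert JC69: p = (3/4)(1 − e^(−4d/3)) = 0.75 × (1 − e^(-0.586667)) = 0.75 × (1 − 0.556178) = 0.332867.
Expected differing sites = pL ≈ 0.332867 × 1806 = 601.157802 ≈ 601.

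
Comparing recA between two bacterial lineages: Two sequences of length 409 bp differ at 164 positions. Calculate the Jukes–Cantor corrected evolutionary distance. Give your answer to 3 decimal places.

0.574

p = 164/409 ≈ 0.400978.
d = −(3/4) ln(1 − 4p/3) = −0.75 ln(1 − 0.534637) = −0.75 ln(0.465363)
  = −0.75 × (-0.764938) = 0.573704 substitutions/site.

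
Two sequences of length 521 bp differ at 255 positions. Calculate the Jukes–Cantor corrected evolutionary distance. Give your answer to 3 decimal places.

0.793

p = 255/521 ≈ 0.489443.
d = −(3/4) ln(1 − 4p/3) = −0.75 ln(1 − 0.652591) = −0.75 ln(0.347409)
  = −0.75 × (-1.057253) = 0.792940 substitutions/site.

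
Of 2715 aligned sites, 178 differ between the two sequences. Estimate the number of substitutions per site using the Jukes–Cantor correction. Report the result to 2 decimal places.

p = 178/2715 ≈ 0.065562.
d = −(3/4) ln(1 − 4p/3) = −0.75 ln(1 − 0.087416) = −0.75 ln(0.912584)
  = −0.75 × (-0.091475) = 0.068606 substitutions/site.

0.07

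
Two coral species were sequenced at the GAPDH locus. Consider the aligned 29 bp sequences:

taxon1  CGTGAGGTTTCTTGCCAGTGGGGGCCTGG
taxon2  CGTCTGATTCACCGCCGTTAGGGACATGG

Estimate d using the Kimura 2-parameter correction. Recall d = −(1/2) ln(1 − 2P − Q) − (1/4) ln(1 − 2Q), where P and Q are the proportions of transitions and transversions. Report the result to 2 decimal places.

0.64

Of 29 sites, 7 differences are transitions and 5 are transversions, so P = 7/29 ≈ 0.241379 and Q = 5/29 ≈ 0.172414.
Under the Kimura two-parameter model, d = −½ ln(1 − 2P − Q) − ¼ ln(1 − 2Q).
1 − 2P − Q = 0.344828, giving −½ ln(0.344828) = 0.532355.
1 − 2Q = 0.655172, giving −¼ ln(0.655172) = 0.105714.
d = 0.532355 + 0.105714 = 0.638069.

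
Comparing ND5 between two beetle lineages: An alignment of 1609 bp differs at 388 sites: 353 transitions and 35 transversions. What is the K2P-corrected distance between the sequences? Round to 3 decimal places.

P = 353/1609 ≈ 0.219391 and Q = 35/1609 ≈ 0.021753.
Under the Kimura two-parameter model, d = −½ ln(1 − 2P − Q) − ¼ ln(1 − 2Q).
1 − 2P − Q = 0.539465, giving −½ ln(0.539465) = 0.308589.
1 − 2Q = 0.956494, giving −¼ ln(0.956494) = 0.011120.
d = 0.308589 + 0.011120 = 0.319709.

0.320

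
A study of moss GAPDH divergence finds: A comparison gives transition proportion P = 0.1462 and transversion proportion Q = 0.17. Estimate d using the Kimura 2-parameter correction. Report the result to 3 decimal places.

Under the Kimura two-parameter model, d = −½ ln(1 − 2P − Q) − ¼ ln(1 − 2Q).
1 − 2P − Q = 0.5376, giving −½ ln(0.5376) = 0.310320.
1 − 2Q = 0.66, giving −¼ ln(0.66) = 0.103879.
d = 0.310320 + 0.103879 = 0.414199.

0.414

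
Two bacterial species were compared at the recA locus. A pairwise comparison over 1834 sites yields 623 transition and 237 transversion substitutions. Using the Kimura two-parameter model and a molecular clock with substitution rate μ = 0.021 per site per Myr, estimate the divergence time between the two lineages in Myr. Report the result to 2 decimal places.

P = 623/1834 ≈ 0.339695 and Q = 237/1834 ≈ 0.129226.
Under the Kimura two-parameter model, d = −½ ln(1 − 2P − Q) − ¼ ln(1 − 2Q).
1 − 2P − Q = 0.191384, giving −½ ln(0.191384) = 0.826737.
1 − 2Q = 0.741548, giving −¼ ln(0.741548) = 0.074754.
d = 0.826737 + 0.074754 = 0.901491.
Under a molecular clock d = 2μt, so t = d/(2μ) = 0.901491 / (2 × 0.021) = 21.46 Myr.

21.46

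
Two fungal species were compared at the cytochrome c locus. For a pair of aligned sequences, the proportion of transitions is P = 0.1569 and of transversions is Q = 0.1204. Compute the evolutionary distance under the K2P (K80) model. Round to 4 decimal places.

0.3536

Under the Kimura two-parameter model, d = −½ ln(1 − 2P − Q) − ¼ ln(1 − 2Q).
1 − 2P − Q = 0.5658, giving −½ ln(0.5658) = 0.284757.
1 − 2Q = 0.7592, giving −¼ ln(0.7592) = 0.068873.
d = 0.284757 + 0.068873 = 0.353630.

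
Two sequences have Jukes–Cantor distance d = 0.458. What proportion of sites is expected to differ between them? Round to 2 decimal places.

0.34

p = (3/4)(1 − e^(−4d/3)) = 0.75 × (1 − e^(-0.610667)) = 0.75 × (1 − 0.542989) = 0.342758.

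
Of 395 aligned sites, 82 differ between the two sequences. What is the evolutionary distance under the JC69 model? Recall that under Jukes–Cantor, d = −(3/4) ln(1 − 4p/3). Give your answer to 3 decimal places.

0.243

p = 82/395 ≈ 0.207595.
d = −(3/4) ln(1 − 4p/3) = −0.75 ln(1 − 0.276793) = −0.75 ln(0.723207)
  = −0.75 × (-0.324060) = 0.243045 substitutions/site.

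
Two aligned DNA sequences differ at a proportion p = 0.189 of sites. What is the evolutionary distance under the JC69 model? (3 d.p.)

d = −(3/4) ln(1 − 4p/3) = −0.75 ln(1 − 0.252) = −0.75 ln(0.748)
  = −0.75 × (-0.290352) = 0.217764 substitutions/site.

0.218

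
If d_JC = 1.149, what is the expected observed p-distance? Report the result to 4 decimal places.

p = (3/4)(1 − e^(−4d/3)) = 0.75 × (1 − e^(-1.532)) = 0.75 × (1 − 0.216103) = 0.587923.

0.5879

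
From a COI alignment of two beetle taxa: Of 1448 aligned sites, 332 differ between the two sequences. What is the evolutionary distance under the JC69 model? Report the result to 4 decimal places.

p = 332/1448 ≈ 0.229282.
d = −(3/4) ln(1 − 4p/3) = −0.75 ln(1 − 0.305709) = −0.75 ln(0.694291)
  = −0.75 × (-0.364864) = 0.273648 substitutions/site.

0.2736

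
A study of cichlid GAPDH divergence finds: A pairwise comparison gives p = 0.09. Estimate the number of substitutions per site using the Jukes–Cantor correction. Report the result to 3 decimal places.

d = −(3/4) ln(1 − 4p/3) = −0.75 ln(1 − 0.12) = −0.75 ln(0.88)
  = −0.75 × (-0.127833) = 0.095875 substitutions/site.

0.096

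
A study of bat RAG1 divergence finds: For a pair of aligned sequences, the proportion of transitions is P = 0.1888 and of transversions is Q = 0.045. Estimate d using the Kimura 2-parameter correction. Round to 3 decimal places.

0.298

Under the Kimura two-parameter model, d = −½ ln(1 − 2P − Q) − ¼ ln(1 − 2Q).
1 − 2P − Q = 0.5774, giving −½ ln(0.5774) = 0.274610.
1 − 2Q = 0.91, giving −¼ ln(0.91) = 0.023578.
d = 0.274610 + 0.023578 = 0.298188.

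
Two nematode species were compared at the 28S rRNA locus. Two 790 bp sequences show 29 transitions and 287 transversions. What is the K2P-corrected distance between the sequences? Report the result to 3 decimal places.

P = 29/790 ≈ 0.036709 and Q = 287/790 ≈ 0.363291.
Under the Kimura two-parameter model, d = −½ ln(1 − 2P − Q) − ¼ ln(1 − 2Q).
1 − 2P − Q = 0.563291, giving −½ ln(0.563291) = 0.286979.
1 − 2Q = 0.273418, giving −¼ ln(0.273418) = 0.324188.
d = 0.286979 + 0.324188 = 0.611167.

0.611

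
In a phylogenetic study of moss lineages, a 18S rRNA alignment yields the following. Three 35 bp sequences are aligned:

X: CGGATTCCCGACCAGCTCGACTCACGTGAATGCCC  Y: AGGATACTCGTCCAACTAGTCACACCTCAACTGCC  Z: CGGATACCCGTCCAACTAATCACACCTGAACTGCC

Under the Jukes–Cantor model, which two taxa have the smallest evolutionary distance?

Y and Z

X–Y: 13/35 differ, p = 0.371, d = 0.513.
X–Z: 11/35 differ, p = 0.314, d = 0.407.
Y–Z: 4/35 differ, p = 0.114, d = 0.124.
The smallest distance is between Y and Z.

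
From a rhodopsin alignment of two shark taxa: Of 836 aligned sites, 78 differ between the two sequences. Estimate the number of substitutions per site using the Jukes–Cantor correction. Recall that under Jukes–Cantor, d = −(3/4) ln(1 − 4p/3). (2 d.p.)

p = 78/836 ≈ 0.093301.
d = −(3/4) ln(1 − 4p/3) = −0.75 ln(1 − 0.124401) = −0.75 ln(0.875599)
  = −0.75 × (-0.132847) = 0.099635 substitutions/site.

0.10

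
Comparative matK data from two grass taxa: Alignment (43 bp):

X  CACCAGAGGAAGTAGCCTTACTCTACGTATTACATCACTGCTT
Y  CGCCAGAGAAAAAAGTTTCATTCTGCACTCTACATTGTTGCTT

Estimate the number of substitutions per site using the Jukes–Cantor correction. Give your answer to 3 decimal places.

0.514

The sequences differ at 16 of 43 sites, so p = 16/43 ≈ 0.372093.
d = −(3/4) ln(1 − 4p/3) = −0.75 ln(1 − 0.496124) = −0.75 ln(0.503876)
  = −0.75 × (-0.685425) = 0.514069 substitutions/site.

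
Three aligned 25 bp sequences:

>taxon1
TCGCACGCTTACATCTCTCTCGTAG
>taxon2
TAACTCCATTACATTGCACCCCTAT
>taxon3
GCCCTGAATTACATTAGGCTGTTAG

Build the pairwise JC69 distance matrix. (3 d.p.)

taxon1–taxon2: 11/25 sites differ → p = 0.44, d = −0.75 ln(1 − 0.586667) = 0.662626 ≈ 0.663.
taxon1–taxon3: 12/25 sites differ → p = 0.48, d = −0.75 ln(1 − 0.64) = 0.766238 ≈ 0.766.
taxon2–taxon3: 12/25 sites differ → p = 0.48, d = −0.75 ln(1 − 0.64) = 0.766238 ≈ 0.766.

d(taxon1,taxon2) = 0.663, d(taxon1,taxon3) = 0.766, d(taxon2,taxon3) = 0.766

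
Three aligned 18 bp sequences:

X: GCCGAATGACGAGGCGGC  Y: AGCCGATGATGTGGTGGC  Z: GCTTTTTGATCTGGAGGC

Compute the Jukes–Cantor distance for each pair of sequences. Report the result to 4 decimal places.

d(X,Y) = 0.5482, d(X,Z) = 0.6735, d(Y,Z) = 0.6735

X–Y: 7/18 sites differ → p ≈ 0.388889, d = −0.75 ln(1 − 0.518519) = 0.548166 ≈ 0.5482.
X–Z: 8/18 sites differ → p ≈ 0.444444, d = −0.75 ln(1 − 0.592592) = 0.673455 ≈ 0.6735.
Y–Z: 8/18 sites differ → p ≈ 0.444444, d = −0.75 ln(1 − 0.592592) = 0.673455 ≈ 0.6735.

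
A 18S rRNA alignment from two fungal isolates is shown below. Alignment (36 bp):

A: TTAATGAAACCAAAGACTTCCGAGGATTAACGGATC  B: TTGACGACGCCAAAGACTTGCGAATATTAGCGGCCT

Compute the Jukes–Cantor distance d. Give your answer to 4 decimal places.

The sequences differ at 11 of 36 sites, so p = 11/36 ≈ 0.305556.
d = −(3/4) ln(1 − 4p/3) = −0.75 ln(1 − 0.407408) = −0.75 ln(0.592592)
  = −0.75 × (-0.523249) = 0.392437 substitutions/site.

0.3924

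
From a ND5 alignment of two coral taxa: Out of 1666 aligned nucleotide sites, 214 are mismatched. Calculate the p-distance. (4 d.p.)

p = 214/1666 = 0.128451… ≈ 0.1285 (to 4 d.p.).

0.1285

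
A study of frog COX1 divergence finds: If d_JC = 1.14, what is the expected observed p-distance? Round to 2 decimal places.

p = (3/4)(1 − e^(−4d/3)) = 0.75 × (1 − e^(-1.52)) = 0.75 × (1 − 0.218712) = 0.585966.

0.59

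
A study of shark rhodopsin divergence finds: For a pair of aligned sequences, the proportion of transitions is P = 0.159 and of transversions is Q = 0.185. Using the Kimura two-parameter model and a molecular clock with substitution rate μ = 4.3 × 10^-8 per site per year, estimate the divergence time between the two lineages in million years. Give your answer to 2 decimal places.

5.41

Under the Kimura two-parameter model, d = −½ ln(1 − 2P − Q) − ¼ ln(1 − 2Q).
1 − 2P − Q = 0.497, giving −½ ln(0.497) = 0.349583.
1 − 2Q = 0.63, giving −¼ ln(0.63) = 0.115509.
d = 0.349583 + 0.115509 = 0.465092.
Under a molecular clock d = 2μt, so t = d/(2μ) = 0.465092 / (2 × 4.3 × 10^-8) = 5.41 million years.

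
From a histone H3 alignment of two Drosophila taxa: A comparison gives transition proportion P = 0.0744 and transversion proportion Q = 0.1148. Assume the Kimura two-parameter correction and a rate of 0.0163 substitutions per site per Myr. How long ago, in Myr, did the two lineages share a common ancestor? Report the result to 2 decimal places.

6.69

Under the Kimura two-parameter model, d = −½ ln(1 − 2P − Q) − ¼ ln(1 − 2Q).
1 − 2P − Q = 0.7364, giving −½ ln(0.7364) = 0.152991.
1 − 2Q = 0.7704, giving −¼ ln(0.7704) = 0.065211.
d = 0.152991 + 0.065211 = 0.218202.
Under a molecular clock d = 2μt, so t = d/(2μ) = 0.218202 / (2 × 0.0163) = 6.69 Myr.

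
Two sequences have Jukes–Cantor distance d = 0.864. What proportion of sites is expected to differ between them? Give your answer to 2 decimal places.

p = (3/4)(1 − e^(−4d/3)) = 0.75 × (1 − e^(-1.152)) = 0.75 × (1 − 0.316004) = 0.512997.

0.51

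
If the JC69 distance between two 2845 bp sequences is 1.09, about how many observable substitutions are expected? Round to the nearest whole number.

1635

Invert JC69: p = (3/4)(1 − e^(−4d/3)) = 0.75 × (1 − e^(-1.453333)) = 0.75 × (1 − 0.233790) = 0.574658.
Expected differing sites = pL ≈ 0.574658 × 2845 = 1634.90201 ≈ 1635.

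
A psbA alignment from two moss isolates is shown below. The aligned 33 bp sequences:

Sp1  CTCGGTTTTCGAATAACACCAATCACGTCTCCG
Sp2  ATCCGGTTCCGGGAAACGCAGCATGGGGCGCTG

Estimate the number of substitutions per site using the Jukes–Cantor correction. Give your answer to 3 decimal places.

0.974

The sequences differ at 18 of 33 sites, so p = 18/33 ≈ 0.545455.
d = −(3/4) ln(1 − 4p/3) = −0.75 ln(1 − 0.727273) = −0.75 ln(0.272727)
  = −0.75 × (-1.299284) = 0.974463 substitutions/site.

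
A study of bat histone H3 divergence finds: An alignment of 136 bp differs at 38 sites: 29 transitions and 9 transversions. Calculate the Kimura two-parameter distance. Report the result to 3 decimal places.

0.375

P = 29/136 ≈ 0.213235 and Q = 9/136 ≈ 0.066176.
Under the Kimura two-parameter model, d = −½ ln(1 − 2P − Q) − ¼ ln(1 − 2Q).
1 − 2P − Q = 0.507354, giving −½ ln(0.507354) = 0.339273.
1 − 2Q = 0.867648, giving −¼ ln(0.867648) = 0.035492.
d = 0.339273 + 0.035492 = 0.374765.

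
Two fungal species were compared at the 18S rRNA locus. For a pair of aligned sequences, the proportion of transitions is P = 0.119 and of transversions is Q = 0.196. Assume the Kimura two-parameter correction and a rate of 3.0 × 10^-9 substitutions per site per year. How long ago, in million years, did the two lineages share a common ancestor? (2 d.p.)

68.16

Under the Kimura two-parameter model, d = −½ ln(1 − 2P − Q) − ¼ ln(1 − 2Q).
1 − 2P − Q = 0.566, giving −½ ln(0.566) = 0.284581.
1 − 2Q = 0.608, giving −¼ ln(0.608) = 0.124395.
d = 0.284581 + 0.124395 = 0.408976.
Under a molecular clock d = 2μt, so t = d/(2μ) = 0.408976 / (2 × 3.0 × 10^-9) = 68.16 million years.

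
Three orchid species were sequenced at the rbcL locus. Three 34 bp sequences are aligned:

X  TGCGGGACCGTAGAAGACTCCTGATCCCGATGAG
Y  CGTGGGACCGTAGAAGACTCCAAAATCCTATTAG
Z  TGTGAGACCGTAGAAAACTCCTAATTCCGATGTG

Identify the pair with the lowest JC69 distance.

X and Z

X–Y: 8/34 differ, p = 0.235, d = 0.282.
X–Z: 6/34 differ, p = 0.176, d = 0.201.
Y–Z: 8/34 differ, p = 0.235, d = 0.282.
The smallest distance is between X and Z.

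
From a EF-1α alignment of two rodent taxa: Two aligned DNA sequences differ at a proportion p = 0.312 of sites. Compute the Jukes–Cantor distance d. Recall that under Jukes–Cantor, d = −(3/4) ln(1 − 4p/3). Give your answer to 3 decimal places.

0.403

d = −(3/4) ln(1 − 4p/3) = −0.75 ln(1 − 0.416) = −0.75 ln(0.584)
  = −0.75 × (-0.537854) = 0.403391 substitutions/site.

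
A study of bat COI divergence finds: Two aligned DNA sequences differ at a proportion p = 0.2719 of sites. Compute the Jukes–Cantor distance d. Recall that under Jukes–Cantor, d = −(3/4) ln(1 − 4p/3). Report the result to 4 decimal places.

d = −(3/4) ln(1 − 4p/3) = −0.75 ln(1 − 0.362533) = −0.75 ln(0.637467)
  = −0.75 × (-0.450253) = 0.337690 substitutions/site.

0.3377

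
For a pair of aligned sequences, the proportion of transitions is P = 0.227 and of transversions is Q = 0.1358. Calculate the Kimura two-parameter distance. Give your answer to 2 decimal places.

Under the Kimura two-parameter model, d = −½ ln(1 − 2P − Q) − ¼ ln(1 − 2Q).
1 − 2P − Q = 0.4102, giving −½ ln(0.4102) = 0.445555.
1 − 2Q = 0.7284, giving −¼ ln(0.7284) = 0.079226.
d = 0.445555 + 0.079226 = 0.524781.

0.52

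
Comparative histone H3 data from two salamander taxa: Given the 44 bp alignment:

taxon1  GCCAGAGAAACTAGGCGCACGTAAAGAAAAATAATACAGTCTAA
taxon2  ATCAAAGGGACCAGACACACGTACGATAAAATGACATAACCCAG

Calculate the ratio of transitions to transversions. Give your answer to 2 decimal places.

8.50

Transitions are A↔G and C↔T; transversions are all other mismatches.
Transitions: 17. Transversions: 2.
R = 17/2 = 8.50.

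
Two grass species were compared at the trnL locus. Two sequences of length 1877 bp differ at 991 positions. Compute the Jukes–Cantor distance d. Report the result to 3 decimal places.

p = 991/1877 ≈ 0.52797.
d = −(3/4) ln(1 − 4p/3) = −0.75 ln(1 − 0.70396) = −0.75 ln(0.29604)
  = −0.75 × (-1.217261) = 0.912946 substitutions/site.

0.913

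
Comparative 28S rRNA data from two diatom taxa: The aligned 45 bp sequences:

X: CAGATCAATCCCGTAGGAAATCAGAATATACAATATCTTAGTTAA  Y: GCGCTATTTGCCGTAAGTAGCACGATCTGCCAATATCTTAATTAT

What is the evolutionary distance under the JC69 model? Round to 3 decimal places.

The sequences differ at 20 of 45 sites, so p = 20/45 ≈ 0.444444.
d = −(3/4) ln(1 − 4p/3) = −0.75 ln(1 − 0.592592) = −0.75 ln(0.407408)
  = −0.75 × (-0.897940) = 0.673455 substitutions/site.

0.673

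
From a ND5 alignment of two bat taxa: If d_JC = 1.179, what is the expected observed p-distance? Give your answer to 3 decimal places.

p = (3/4)(1 − e^(−4d/3)) = 0.75 × (1 − e^(-1.572)) = 0.75 × (1 − 0.207630) = 0.594278.

0.594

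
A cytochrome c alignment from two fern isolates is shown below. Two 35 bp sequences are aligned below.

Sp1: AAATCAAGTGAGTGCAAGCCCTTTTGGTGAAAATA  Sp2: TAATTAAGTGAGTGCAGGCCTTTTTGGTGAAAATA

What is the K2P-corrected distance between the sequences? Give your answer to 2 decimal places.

Of 35 sites, 3 differences are transitions and 1 are transversions, so P = 3/35 ≈ 0.085714 and Q = 1/35 ≈ 0.028571.
Under the Kimura two-parameter model, d = −½ ln(1 − 2P − Q) − ¼ ln(1 − 2Q).
1 − 2P − Q = 0.800001, giving −½ ln(0.800001) = 0.111571.
1 − 2Q = 0.942858, giving −¼ ln(0.942858) = 0.014710.
d = 0.111571 + 0.014710 = 0.126281.

0.13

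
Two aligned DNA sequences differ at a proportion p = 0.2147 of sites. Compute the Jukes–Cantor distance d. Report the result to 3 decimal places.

d = −(3/4) ln(1 − 4p/3) = −0.75 ln(1 − 0.286267) = −0.75 ln(0.713733)
  = −0.75 × (-0.337246) = 0.252935 substitutions/site.

0.253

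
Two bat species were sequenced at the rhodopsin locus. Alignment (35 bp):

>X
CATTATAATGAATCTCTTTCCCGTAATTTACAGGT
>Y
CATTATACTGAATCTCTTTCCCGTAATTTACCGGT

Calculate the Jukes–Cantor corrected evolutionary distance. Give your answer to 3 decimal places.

0.059

The sequences differ at 2 of 35 sites (8, 32), so p = 2/35 ≈ 0.057143.
d = −(3/4) ln(1 − 4p/3) = −0.75 ln(1 − 0.076191) = −0.75 ln(0.923809)
  = −0.75 × (-0.079250) = 0.059438 substitutions/site.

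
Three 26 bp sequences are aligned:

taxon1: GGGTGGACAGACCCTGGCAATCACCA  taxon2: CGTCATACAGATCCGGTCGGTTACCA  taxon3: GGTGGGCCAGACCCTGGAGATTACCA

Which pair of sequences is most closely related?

taxon1–taxon2: 11/26 differ, p = 0.423, d = 0.623.
taxon1–taxon3: 6/26 differ, p = 0.231, d = 0.276.
taxon2–taxon3: 10/26 differ, p = 0.385, d = 0.539.
The smallest distance is between taxon1 and taxon3.

taxon1 and taxon3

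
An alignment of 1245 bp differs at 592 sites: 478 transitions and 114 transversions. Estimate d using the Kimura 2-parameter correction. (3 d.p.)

1.032

P = 478/1245 ≈ 0.383936 and Q = 114/1245 ≈ 0.091566.
Under the Kimura two-parameter model, d = −½ ln(1 − 2P − Q) − ¼ ln(1 − 2Q).
1 − 2P − Q = 0.140562, giving −½ ln(0.140562) = 0.981053.
1 − 2Q = 0.816868, giving −¼ ln(0.816868) = 0.050569.
d = 0.981053 + 0.050569 = 1.031622.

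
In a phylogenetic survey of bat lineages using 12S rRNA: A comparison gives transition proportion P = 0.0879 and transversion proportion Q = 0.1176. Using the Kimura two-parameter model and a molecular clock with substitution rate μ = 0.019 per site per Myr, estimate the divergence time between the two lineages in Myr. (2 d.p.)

6.33

Under the Kimura two-parameter model, d = −½ ln(1 − 2P − Q) − ¼ ln(1 − 2Q).
1 − 2P − Q = 0.7066, giving −½ ln(0.7066) = 0.173645.
1 − 2Q = 0.7648, giving −¼ ln(0.7648) = 0.067035.
d = 0.173645 + 0.067035 = 0.240680.
Under a molecular clock d = 2μt, so t = d/(2μ) = 0.240680 / (2 × 0.019) = 6.33 Myr.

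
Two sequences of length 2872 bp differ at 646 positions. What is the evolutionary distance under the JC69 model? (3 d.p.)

p = 646/2872 ≈ 0.22493.
d = −(3/4) ln(1 − 4p/3) = −0.75 ln(1 − 0.299907) = −0.75 ln(0.700093)
  = −0.75 × (-0.356542) = 0.267407 substitutions/site.

0.267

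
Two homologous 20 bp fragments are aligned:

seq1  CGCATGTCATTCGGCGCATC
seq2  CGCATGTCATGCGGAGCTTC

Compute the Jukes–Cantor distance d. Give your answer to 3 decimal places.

0.167

The sequences differ at 3 of 20 sites (11, 15, 18), so p = 3/20 = 0.15.
d = −(3/4) ln(1 − 4p/3) = −0.75 ln(1 − 0.2) = −0.75 ln(0.8)
  = −0.75 × (-0.223144) = 0.167358 substitutions/site.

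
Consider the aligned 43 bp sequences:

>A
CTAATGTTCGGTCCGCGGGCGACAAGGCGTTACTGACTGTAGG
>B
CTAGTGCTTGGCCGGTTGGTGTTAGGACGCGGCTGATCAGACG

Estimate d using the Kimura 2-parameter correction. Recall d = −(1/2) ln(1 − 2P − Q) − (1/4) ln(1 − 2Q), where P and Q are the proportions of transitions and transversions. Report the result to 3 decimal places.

Of 43 sites, 14 differences are transitions and 6 are transversions, so P = 14/43 ≈ 0.325581 and Q = 6/43 ≈ 0.139535.
Under the Kimura two-parameter model, d = −½ ln(1 − 2P − Q) − ¼ ln(1 − 2Q).
1 − 2P − Q = 0.209303, giving −½ ln(0.209303) = 0.781986.
1 − 2Q = 0.72093, giving −¼ ln(0.72093) = 0.081803.
d = 0.781986 + 0.081803 = 0.863789.

0.864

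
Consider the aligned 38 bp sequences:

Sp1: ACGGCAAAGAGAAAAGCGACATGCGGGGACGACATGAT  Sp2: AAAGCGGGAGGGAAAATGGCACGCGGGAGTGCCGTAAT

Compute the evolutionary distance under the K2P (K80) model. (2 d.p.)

1.15

Of 38 sites, 16 differences are transitions and 2 are transversions, so P = 16/38 ≈ 0.421053 and Q = 2/38 ≈ 0.052632.
Under the Kimura two-parameter model, d = −½ ln(1 − 2P − Q) − ¼ ln(1 − 2Q).
1 − 2P − Q = 0.105262, giving −½ ln(0.105262) = 1.125651.
1 − 2Q = 0.894736, giving −¼ ln(0.894736) = 0.027807.
d = 1.125651 + 0.027807 = 1.153458.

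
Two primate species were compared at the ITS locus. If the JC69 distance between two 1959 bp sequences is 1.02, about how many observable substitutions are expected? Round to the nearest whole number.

1092

Invert JC69: p = (3/4)(1 − e^(−4d/3)) = 0.75 × (1 − e^(-1.36)) = 0.75 × (1 − 0.256661) = 0.557504.
Expected differing sites = pL ≈ 0.557504 × 1959 = 1092.150336 ≈ 1092.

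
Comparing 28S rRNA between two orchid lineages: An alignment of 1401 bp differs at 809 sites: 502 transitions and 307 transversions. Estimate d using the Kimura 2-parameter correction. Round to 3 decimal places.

1.517

P = 502/1401 ≈ 0.358315 and Q = 307/1401 ≈ 0.219129.
Under the Kimura two-parameter model, d = −½ ln(1 − 2P − Q) − ¼ ln(1 − 2Q).
1 − 2P − Q = 0.064241, giving −½ ln(0.064241) = 1.372557.
1 − 2Q = 0.561742, giving −¼ ln(0.561742) = 0.144178.
d = 1.372557 + 0.144178 = 1.516735.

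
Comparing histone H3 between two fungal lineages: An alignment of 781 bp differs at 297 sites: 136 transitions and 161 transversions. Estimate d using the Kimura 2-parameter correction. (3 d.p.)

0.537

P = 136/781 ≈ 0.174136 and Q = 161/781 ≈ 0.206146.
Under the Kimura two-parameter model, d = −½ ln(1 − 2P − Q) − ¼ ln(1 − 2Q).
1 − 2P − Q = 0.445582, giving −½ ln(0.445582) = 0.404187.
1 − 2Q = 0.587708, giving −¼ ln(0.587708) = 0.132881.
d = 0.404187 + 0.132881 = 0.537068.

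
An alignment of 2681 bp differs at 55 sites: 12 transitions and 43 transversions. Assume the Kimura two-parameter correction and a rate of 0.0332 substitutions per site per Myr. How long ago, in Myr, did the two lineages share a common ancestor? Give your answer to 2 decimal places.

0.31

P = 12/2681 ≈ 0.004476 and Q = 43/2681 ≈ 0.016039.
Under the Kimura two-parameter model, d = −½ ln(1 − 2P − Q) − ¼ ln(1 − 2Q).
1 − 2P − Q = 0.975009, giving −½ ln(0.975009) = 0.012654.
1 − 2Q = 0.967922, giving −¼ ln(0.967922) = 0.008151.
d = 0.012654 + 0.008151 = 0.020805.
Under a molecular clock d = 2μt, so t = d/(2μ) = 0.020805 / (2 × 0.0332) = 0.31 Myr.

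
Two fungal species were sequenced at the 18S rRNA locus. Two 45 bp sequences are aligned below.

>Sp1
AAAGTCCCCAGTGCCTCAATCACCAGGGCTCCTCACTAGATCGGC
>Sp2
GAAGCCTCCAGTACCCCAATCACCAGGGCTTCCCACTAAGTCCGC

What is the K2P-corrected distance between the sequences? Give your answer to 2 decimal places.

Of 45 sites, 9 differences are transitions and 1 are transversions, so P = 9/45 = 0.2 and Q = 1/45 ≈ 0.022222.
Under the Kimura two-parameter model, d = −½ ln(1 − 2P − Q) − ¼ ln(1 − 2Q).
1 − 2P − Q = 0.577778, giving −½ ln(0.577778) = 0.274283.
1 − 2Q = 0.955556, giving −¼ ln(0.955556) = 0.011365.
d = 0.274283 + 0.011365 = 0.285648.

0.29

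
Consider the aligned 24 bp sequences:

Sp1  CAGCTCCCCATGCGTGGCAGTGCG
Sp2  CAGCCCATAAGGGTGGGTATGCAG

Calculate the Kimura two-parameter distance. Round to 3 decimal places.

0.997

Of 24 sites, 3 differences are transitions and 10 are transversions, so P = 3/24 = 0.125 and Q = 10/24 ≈ 0.416667.
Under the Kimura two-parameter model, d = −½ ln(1 − 2P − Q) − ¼ ln(1 − 2Q).
1 − 2P − Q = 0.333333, giving −½ ln(0.333333) = 0.549307.
1 − 2Q = 0.166666, giving −¼ ln(0.166666) = 0.447941.
d = 0.549307 + 0.447941 = 0.997248.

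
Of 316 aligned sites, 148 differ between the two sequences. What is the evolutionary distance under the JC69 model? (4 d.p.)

0.7346

p = 148/316 ≈ 0.468354.
d = −(3/4) ln(1 − 4p/3) = −0.75 ln(1 − 0.624472) = −0.75 ln(0.375528)
  = −0.75 × (-0.979422) = 0.734567 substitutions/site.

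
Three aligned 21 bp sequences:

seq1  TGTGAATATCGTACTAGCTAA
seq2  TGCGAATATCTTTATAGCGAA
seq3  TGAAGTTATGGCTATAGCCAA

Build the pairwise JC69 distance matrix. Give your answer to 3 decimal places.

d(seq1,seq2) = 0.286, d(seq1,seq3) = 0.635, d(seq2,seq3) = 0.532

seq1–seq2: 5/21 sites differ → p ≈ 0.238095, d = −0.75 ln(1 − 0.31746) = 0.286451 ≈ 0.286.
seq1–seq3: 9/21 sites differ → p ≈ 0.428571, d = −0.75 ln(1 − 0.571428) = 0.635472 ≈ 0.635.
seq2–seq3: 8/21 sites differ → p ≈ 0.380952, d = −0.75 ln(1 − 0.507936) = 0.531860 ≈ 0.532.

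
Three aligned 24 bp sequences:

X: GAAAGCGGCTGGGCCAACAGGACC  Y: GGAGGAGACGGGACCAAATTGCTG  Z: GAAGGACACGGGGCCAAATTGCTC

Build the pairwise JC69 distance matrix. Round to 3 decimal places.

d(X,Y) = 0.824, d(X,Z) = 0.608, d(Y,Z) = 0.188

X–Y: 12/24 sites differ → p = 0.5, d = −0.75 ln(1 − 0.666667) = 0.823960 ≈ 0.824.
X–Z: 10/24 sites differ → p ≈ 0.416667, d = −0.75 ln(1 − 0.555556) = 0.608198 ≈ 0.608.
Y–Z: 4/24 sites differ → p ≈ 0.166667, d = −0.75 ln(1 − 0.222223) = 0.188487 ≈ 0.188.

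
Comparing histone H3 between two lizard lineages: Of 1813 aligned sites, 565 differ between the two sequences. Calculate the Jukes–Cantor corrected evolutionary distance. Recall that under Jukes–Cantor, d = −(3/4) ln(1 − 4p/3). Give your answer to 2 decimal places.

0.40

p = 565/1813 ≈ 0.311638.
d = −(3/4) ln(1 − 4p/3) = −0.75 ln(1 − 0.415517) = −0.75 ln(0.584483)
  = −0.75 × (-0.537028) = 0.402771 substitutions/site.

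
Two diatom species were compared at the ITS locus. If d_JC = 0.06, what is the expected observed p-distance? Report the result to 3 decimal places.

0.058

p = (3/4)(1 − e^(−4d/3)) = 0.75 × (1 − e^(-0.08)) = 0.75 × (1 − 0.923116) = 0.057663.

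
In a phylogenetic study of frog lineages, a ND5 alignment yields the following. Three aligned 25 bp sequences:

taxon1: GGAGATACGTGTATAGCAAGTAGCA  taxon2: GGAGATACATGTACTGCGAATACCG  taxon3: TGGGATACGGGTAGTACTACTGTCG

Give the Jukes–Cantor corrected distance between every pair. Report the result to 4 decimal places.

taxon1–taxon2: 7/25 sites differ → p = 0.28, d = −0.75 ln(1 − 0.373333) = 0.350505 ≈ 0.3505.
taxon1–taxon3: 11/25 sites differ → p = 0.44, d = −0.75 ln(1 − 0.586667) = 0.662626 ≈ 0.6626.
taxon2–taxon3: 10/25 sites differ → p = 0.4, d = −0.75 ln(1 − 0.533333) = 0.571605 ≈ 0.5716.

d(taxon1,taxon2) = 0.3505, d(taxon1,taxon3) = 0.6626, d(taxon2,taxon3) = 0.5716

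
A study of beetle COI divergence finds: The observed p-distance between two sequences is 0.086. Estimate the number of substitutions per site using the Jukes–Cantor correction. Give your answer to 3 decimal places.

0.091

d = −(3/4) ln(1 − 4p/3) = −0.75 ln(1 − 0.114667) = −0.75 ln(0.885333)
  = −0.75 × (-0.121791) = 0.091343 substitutions/site.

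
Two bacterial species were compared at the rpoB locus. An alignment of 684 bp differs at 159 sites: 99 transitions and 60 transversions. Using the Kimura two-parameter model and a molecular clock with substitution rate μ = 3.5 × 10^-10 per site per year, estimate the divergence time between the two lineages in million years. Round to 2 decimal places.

407.12

P = 99/684 ≈ 0.144737 and Q = 60/684 ≈ 0.087719.
Under the Kimura two-parameter model, d = −½ ln(1 − 2P − Q) − ¼ ln(1 − 2Q).
1 − 2P − Q = 0.622807, giving −½ ln(0.622807) = 0.236759.
1 − 2Q = 0.824562, giving −¼ ln(0.824562) = 0.048226.
d = 0.236759 + 0.048226 = 0.284985.
Under a molecular clock d = 2μt, so t = d/(2μ) = 0.284985 / (2 × 3.5 × 10^-10) = 407.12 million years.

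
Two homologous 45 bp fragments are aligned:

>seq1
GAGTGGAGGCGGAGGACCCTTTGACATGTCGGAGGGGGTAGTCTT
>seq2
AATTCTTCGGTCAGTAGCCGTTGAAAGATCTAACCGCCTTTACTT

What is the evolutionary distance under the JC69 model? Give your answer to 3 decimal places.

The sequences differ at 24 of 45 sites, so p = 24/45 ≈ 0.533333.
d = −(3/4) ln(1 − 4p/3) = −0.75 ln(1 − 0.711111) = −0.75 ln(0.288889)
  = −0.75 × (-1.241713) = 0.931285 substitutions/site.

0.931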